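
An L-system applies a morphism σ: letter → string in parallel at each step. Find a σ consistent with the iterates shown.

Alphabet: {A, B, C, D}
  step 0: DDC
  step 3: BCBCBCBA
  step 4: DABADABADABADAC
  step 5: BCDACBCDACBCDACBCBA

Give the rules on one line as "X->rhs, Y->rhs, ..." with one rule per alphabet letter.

  step 4 ⇒ step 5: DABADABADABADAC ⇒ B·C·DA·C·B·C·DA·C·B·C·DA·C·B·C·BA
    A ↦ C
    B ↦ DA
    C ↦ BA
    D ↦ B

A->C, B->DA, C->BA, D->B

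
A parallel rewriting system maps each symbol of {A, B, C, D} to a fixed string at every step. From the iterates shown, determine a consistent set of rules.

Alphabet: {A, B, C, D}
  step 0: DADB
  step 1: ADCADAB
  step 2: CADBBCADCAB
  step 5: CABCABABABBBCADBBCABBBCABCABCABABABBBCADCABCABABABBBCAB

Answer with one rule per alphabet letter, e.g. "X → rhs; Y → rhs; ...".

A->C, B->AB, C->BB, D->AD

  step 1 ⇒ step 2: ADCADAB ⇒ C·AD·BB·C·AD·C·AB
    A ↦ C
    B ↦ AB
    C ↦ BB
    D ↦ AD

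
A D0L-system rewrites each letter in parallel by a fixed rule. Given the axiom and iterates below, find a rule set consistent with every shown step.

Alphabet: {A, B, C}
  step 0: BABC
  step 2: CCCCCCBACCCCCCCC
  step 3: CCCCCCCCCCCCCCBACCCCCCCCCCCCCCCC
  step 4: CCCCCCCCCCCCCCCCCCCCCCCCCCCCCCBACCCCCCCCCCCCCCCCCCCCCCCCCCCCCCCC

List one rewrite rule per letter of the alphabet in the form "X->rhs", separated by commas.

A->BA, B->CC, C->CC

  step 3 ⇒ step 4: CCCCCCCCCCCCCCBACCCCCCCCCCCCCCCC ⇒ CC·CC·CC·CC·CC·CC·CC·CC·CC·CC·CC·CC·CC·CC·CC·BA·CC·CC·CC·CC·CC·CC·CC·CC·CC·CC·CC·CC·CC·CC·CC·CC
    A ↦ BA
    B ↦ CC
    C ↦ CC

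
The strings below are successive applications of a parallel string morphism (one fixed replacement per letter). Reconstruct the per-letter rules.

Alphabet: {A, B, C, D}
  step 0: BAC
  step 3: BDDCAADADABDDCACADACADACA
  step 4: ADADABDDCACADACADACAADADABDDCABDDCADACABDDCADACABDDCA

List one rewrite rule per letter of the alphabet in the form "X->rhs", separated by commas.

A->CA, B->A, C->BDD, D->DA

  step 3 ⇒ step 4: BDDCAADADABDDCACADACADACA ⇒ A·DA·DA·BDD·CA·CA·DA·CA·DA·CA·A·DA·DA·BDD·CA·BDD·CA·DA·CA·BDD·CA·DA·CA·BDD·CA
    A ↦ CA
    B ↦ A
    C ↦ BDD
    D ↦ DA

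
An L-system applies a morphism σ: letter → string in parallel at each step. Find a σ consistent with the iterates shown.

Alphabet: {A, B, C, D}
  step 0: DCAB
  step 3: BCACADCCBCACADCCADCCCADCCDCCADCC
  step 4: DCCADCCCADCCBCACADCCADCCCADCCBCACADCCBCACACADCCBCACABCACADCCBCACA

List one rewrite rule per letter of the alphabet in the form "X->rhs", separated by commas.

A->DCC, B->DC, C->CA, D->B

  step 3 ⇒ step 4: BCACADCCBCACADCCADCCCADCCDCCADCC ⇒ DC·CA·DCC·CA·DCC·B·CA·CA·DC·CA·DCC·CA·DCC·B·CA·CA·DCC·B·CA·CA·CA·DCC·B·CA·CA·B·CA·CA·DCC·B·CA·CA
    A ↦ DCC
    B ↦ DC
    C ↦ CA
    D ↦ B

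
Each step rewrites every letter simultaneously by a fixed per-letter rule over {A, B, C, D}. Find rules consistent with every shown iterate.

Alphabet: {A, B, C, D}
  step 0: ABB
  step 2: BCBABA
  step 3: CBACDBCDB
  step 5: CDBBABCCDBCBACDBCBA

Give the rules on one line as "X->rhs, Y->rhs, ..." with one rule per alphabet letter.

A->DB, B->C, C->BA, D->B

  step 2 ⇒ step 3: BCBABA ⇒ C·BA·C·DB·C·DB
    A ↦ DB
    B ↦ C
    C ↦ BA
    D ↦ B  (constrained at step 3)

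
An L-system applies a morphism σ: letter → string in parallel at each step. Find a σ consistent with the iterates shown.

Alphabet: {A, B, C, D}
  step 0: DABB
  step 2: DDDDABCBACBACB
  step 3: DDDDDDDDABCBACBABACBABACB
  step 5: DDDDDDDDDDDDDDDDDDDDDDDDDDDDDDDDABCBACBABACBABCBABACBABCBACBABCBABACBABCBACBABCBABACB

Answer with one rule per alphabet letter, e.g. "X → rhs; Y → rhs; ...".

A->AB, B->CB, C->A, D->DD

  step 2 ⇒ step 3: DDDDABCBACBACB ⇒ DD·DD·DD·DD·AB·CB·A·CB·AB·A·CB·AB·A·CB
    A ↦ AB
    B ↦ CB
    C ↦ A
    D ↦ DD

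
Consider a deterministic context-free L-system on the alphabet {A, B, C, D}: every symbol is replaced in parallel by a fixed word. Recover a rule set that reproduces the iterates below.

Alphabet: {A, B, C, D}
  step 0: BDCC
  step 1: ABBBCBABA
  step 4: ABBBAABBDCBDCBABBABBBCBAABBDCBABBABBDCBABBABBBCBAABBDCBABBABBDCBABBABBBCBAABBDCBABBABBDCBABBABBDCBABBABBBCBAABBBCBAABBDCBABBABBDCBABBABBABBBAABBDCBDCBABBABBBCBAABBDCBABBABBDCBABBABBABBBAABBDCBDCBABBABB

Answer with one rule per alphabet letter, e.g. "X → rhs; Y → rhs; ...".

  step 0 ⇒ step 1: BDCC ⇒ ABB·BC·BA·BA
    B ↦ ABB
    C ↦ BA
    D ↦ BC
    A ↦ DCB  (constrained at step 1)

A->DCB, B->ABB, C->BA, D->BC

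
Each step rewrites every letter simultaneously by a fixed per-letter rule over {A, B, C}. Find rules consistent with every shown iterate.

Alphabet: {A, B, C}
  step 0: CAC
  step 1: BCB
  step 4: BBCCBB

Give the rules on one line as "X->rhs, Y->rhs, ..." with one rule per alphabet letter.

  step 0 ⇒ step 1: CAC ⇒ B·C·B
    A ↦ C
    C ↦ B
    B ↦ AA  (constrained at step 1)

A->C, B->AA, C->B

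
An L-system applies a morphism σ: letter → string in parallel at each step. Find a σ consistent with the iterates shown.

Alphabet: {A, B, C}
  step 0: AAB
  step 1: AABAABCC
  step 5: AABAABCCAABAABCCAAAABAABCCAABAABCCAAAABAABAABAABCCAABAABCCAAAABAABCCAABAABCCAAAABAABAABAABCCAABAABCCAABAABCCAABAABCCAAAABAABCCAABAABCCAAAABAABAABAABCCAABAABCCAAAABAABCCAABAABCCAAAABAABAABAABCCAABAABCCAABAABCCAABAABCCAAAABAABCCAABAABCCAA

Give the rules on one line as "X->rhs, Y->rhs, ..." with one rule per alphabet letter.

A->AAB, B->CC, C->A

  step 0 ⇒ step 1: AAB ⇒ AAB·AAB·CC
    A ↦ AAB
    B ↦ CC
    C ↦ A  (constrained at step 1)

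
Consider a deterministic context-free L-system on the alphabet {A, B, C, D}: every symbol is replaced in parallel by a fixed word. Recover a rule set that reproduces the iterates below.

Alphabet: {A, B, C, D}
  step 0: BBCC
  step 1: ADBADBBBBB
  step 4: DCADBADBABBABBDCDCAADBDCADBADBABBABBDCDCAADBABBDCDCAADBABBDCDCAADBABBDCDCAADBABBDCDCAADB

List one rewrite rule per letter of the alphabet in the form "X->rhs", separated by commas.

A->DC, B->ADB, C->BB, D->A

  step 0 ⇒ step 1: BBCC ⇒ ADB·ADB·BB·BB
    B ↦ ADB
    C ↦ BB
    A ↦ DC  (constrained at step 1)
    D ↦ A  (constrained at step 1)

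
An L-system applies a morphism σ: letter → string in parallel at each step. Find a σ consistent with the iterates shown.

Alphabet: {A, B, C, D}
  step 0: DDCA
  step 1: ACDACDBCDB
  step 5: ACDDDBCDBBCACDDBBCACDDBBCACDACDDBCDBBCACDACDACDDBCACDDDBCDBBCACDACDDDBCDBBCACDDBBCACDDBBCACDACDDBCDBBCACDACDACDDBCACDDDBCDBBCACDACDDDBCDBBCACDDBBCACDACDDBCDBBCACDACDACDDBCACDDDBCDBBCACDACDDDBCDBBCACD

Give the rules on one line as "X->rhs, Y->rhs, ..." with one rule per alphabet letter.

A->DB, B->D, C->BC, D->ACD

  step 0 ⇒ step 1: DDCA ⇒ ACD·ACD·BC·DB
    A ↦ DB
    C ↦ BC
    D ↦ ACD
    B ↦ D  (constrained at step 1)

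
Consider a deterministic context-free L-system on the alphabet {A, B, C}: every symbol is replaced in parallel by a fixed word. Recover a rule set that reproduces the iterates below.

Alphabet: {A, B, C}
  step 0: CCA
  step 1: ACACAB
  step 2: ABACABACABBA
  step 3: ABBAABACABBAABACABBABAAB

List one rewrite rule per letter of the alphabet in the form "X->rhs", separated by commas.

A->AB, B->BA, C->AC

  step 2 ⇒ step 3: ABACABACABBA ⇒ AB·BA·AB·AC·AB·BA·AB·AC·AB·BA·BA·AB
    A ↦ AB
    B ↦ BA
    C ↦ AC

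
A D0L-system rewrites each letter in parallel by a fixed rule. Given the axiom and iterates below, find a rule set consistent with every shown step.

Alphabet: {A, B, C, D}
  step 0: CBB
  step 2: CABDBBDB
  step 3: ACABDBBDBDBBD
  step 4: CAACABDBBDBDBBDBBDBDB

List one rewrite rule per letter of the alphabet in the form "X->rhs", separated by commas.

A->CA, B->BD, C->A, D->B

  step 3 ⇒ step 4: ACABDBBDBDBBD ⇒ CA·A·CA·BD·B·BD·BD·B·BD·B·BD·BD·B
    A ↦ CA
    B ↦ BD
    C ↦ A
    D ↦ B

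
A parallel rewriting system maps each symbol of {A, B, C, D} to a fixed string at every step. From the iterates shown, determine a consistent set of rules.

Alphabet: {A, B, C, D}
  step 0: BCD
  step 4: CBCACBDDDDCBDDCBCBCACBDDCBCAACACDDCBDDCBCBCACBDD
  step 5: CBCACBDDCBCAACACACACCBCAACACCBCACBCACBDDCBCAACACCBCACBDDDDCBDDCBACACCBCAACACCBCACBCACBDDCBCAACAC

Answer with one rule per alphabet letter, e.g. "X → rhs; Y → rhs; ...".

  step 4 ⇒ step 5: CBCACBDDDDCBDDCBCBCACBDDCBCAACACDDCBDDCBCBCACBDD ⇒ CB·CA·CB·DD·CB·CA·AC·AC·AC·AC·CB·CA·AC·AC·CB·CA·CB·CA·CB·DD·CB·CA·AC·AC·CB·CA·CB·DD·DD·CB·DD·CB·AC·AC·CB·CA·AC·AC·CB·CA·CB·CA·CB·DD·CB·CA·AC·AC
    A ↦ DD
    B ↦ CA
    C ↦ CB
    D ↦ AC

A->DD, B->CA, C->CB, D->AC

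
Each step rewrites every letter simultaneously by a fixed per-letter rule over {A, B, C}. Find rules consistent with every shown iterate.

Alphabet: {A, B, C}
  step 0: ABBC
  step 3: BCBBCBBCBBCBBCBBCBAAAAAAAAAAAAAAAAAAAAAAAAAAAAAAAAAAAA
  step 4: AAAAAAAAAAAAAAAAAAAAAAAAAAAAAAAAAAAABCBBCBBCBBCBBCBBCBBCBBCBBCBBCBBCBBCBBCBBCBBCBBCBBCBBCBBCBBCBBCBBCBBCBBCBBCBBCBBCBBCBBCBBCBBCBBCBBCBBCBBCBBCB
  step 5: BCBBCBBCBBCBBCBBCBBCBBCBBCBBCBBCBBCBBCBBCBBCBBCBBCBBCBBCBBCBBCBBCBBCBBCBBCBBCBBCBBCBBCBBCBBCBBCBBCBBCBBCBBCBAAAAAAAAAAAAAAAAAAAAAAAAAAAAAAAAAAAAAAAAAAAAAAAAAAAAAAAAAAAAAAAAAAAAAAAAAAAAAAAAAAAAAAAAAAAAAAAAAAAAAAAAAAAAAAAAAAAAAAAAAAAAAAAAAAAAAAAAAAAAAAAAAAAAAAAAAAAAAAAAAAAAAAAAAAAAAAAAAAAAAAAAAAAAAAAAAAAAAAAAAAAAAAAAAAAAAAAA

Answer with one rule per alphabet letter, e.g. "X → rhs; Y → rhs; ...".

A->BCB, B->AA, C->AA

  step 4 ⇒ step 5: AAAAAAAAAAAAAAAAAAAAAAAAAAAAAAAAAAAABCBBCBBCBBCBBCBBCBBCBBCBBCBBCBBCBBCBBCBBCBBCBBCBBCBBCBBCBBCBBCBBCBBCBBCBBCBBCBBCBBCBBCBBCBBCBBCBBCBBCBBCBBCB ⇒ BCB·BCB·BCB·BCB·BCB·BCB·BCB·BCB·BCB·BCB·BCB·BCB·BCB·BCB·BCB·BCB·BCB·BCB·BCB·BCB·BCB·BCB·BCB·BCB·BCB·BCB·BCB·BCB·BCB·BCB·BCB·BCB·BCB·BCB·BCB·BCB·AA·AA·AA·AA·AA·AA·AA·AA·AA·AA·AA·AA·AA·AA·AA·AA·AA·AA·AA·AA·AA·AA·AA·AA·AA·AA·AA·AA·AA·AA·AA·AA·AA·AA·AA·AA·AA·AA·AA·AA·AA·AA·AA·AA·AA·AA·AA·AA·AA·AA·AA·AA·AA·AA·AA·AA·AA·AA·AA·AA·AA·AA·AA·AA·AA·AA·AA·AA·AA·AA·AA·AA·AA·AA·AA·AA·AA·AA·AA·AA·AA·AA·AA·AA·AA·AA·AA·AA·AA·AA·AA·AA·AA·AA·AA·AA·AA·AA·AA·AA·AA·AA·AA·AA·AA·AA·AA·AA
    A ↦ BCB
    B ↦ AA
    C ↦ AA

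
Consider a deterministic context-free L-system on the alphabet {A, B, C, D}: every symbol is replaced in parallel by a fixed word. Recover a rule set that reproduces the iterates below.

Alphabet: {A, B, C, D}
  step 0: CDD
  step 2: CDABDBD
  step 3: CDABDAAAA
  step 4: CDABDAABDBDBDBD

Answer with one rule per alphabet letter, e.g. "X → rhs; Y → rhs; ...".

A->BD, B->A, C->CD, D->A

  step 3 ⇒ step 4: CDABDAAAA ⇒ CD·A·BD·A·A·BD·BD·BD·BD
    A ↦ BD
    B ↦ A
    C ↦ CD
    D ↦ A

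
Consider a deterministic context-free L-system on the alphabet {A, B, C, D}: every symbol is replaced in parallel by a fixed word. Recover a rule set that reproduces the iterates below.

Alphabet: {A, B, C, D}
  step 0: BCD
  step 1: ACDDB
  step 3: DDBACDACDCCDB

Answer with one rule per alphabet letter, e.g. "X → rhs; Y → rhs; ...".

  step 0 ⇒ step 1: BCD ⇒ ACD·D·B
    B ↦ ACD
    C ↦ D
    D ↦ B
    A ↦ CC  (constrained at step 1)

A->CC, B->ACD, C->D, D->B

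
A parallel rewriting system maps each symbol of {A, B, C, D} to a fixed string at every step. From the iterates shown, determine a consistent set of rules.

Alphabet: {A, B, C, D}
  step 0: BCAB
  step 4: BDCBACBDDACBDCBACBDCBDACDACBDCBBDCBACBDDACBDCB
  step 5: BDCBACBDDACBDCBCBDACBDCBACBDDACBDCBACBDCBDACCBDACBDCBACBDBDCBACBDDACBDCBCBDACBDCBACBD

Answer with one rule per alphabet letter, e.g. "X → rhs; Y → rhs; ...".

A->D, B->BD, C->AC, D->CB

  step 4 ⇒ step 5: BDCBACBDDACBDCBACBDCBDACDACBDCBBDCBACBDDACBDCB ⇒ BD·CB·AC·BD·D·AC·BD·CB·CB·D·AC·BD·CB·AC·BD·D·AC·BD·CB·AC·BD·CB·D·AC·CB·D·AC·BD·CB·AC·BD·BD·CB·AC·BD·D·AC·BD·CB·CB·D·AC·BD·CB·AC·BD
    A ↦ D
    B ↦ BD
    C ↦ AC
    D ↦ CB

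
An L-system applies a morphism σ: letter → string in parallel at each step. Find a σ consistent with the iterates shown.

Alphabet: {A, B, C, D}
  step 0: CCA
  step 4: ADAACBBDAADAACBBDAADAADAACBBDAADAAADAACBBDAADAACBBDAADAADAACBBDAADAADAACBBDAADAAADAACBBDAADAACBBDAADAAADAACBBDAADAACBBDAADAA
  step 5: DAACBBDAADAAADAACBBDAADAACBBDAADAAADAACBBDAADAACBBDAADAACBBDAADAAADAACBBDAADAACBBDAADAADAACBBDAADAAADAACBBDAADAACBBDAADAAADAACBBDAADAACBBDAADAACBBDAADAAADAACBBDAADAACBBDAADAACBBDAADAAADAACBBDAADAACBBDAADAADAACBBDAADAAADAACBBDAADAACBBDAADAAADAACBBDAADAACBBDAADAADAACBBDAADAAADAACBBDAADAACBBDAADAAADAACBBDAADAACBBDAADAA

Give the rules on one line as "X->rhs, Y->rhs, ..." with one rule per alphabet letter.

A->DAA, B->A, C->AD, D->CBB

  step 4 ⇒ step 5: ADAACBBDAADAACBBDAADAADAACBBDAADAAADAACBBDAADAACBBDAADAADAACBBDAADAADAACBBDAADAAADAACBBDAADAACBBDAADAAADAACBBDAADAACBBDAADAA ⇒ DAA·CBB·DAA·DAA·AD·A·A·CBB·DAA·DAA·CBB·DAA·DAA·AD·A·A·CBB·DAA·DAA·CBB·DAA·DAA·CBB·DAA·DAA·AD·A·A·CBB·DAA·DAA·CBB·DAA·DAA·DAA·CBB·DAA·DAA·AD·A·A·CBB·DAA·DAA·CBB·DAA·DAA·AD·A·A·CBB·DAA·DAA·CBB·DAA·DAA·CBB·DAA·DAA·AD·A·A·CBB·DAA·DAA·CBB·DAA·DAA·CBB·DAA·DAA·AD·A·A·CBB·DAA·DAA·CBB·DAA·DAA·DAA·CBB·DAA·DAA·AD·A·A·CBB·DAA·DAA·CBB·DAA·DAA·AD·A·A·CBB·DAA·DAA·CBB·DAA·DAA·DAA·CBB·DAA·DAA·AD·A·A·CBB·DAA·DAA·CBB·DAA·DAA·AD·A·A·CBB·DAA·DAA·CBB·DAA·DAA
    A ↦ DAA
    B ↦ A
    C ↦ AD
    D ↦ CBB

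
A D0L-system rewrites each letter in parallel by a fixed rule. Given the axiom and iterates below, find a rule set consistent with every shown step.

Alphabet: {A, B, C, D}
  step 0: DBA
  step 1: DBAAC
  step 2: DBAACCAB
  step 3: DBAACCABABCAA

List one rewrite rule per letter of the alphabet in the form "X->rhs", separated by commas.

  step 2 ⇒ step 3: DBAACCAB ⇒ DB·AA·C·C·AB·AB·C·AA
    A ↦ C
    B ↦ AA
    C ↦ AB
    D ↦ DB

A->C, B->AA, C->AB, D->DB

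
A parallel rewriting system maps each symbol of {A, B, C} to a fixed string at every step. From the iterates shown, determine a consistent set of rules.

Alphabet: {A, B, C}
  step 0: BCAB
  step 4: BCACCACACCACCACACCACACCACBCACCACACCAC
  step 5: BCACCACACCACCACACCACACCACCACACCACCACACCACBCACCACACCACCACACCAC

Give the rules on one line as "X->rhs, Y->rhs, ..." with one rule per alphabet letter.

  step 4 ⇒ step 5: BCACCACACCACCACACCACACCACBCACCACACCAC ⇒ BC·AC·C·AC·AC·C·AC·C·AC·AC·C·AC·AC·C·AC·C·AC·AC·C·AC·C·AC·AC·C·AC·BC·AC·C·AC·AC·C·AC·C·AC·AC·C·AC
    A ↦ C
    B ↦ BC
    C ↦ AC

A->C, B->BC, C->AC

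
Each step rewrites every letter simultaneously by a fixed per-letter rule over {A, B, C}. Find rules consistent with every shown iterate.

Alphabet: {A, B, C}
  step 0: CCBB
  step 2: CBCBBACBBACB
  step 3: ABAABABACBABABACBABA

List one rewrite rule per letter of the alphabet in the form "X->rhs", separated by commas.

A->CB, B->BA, C->A

  step 2 ⇒ step 3: CBCBBACBBACB ⇒ A·BA·A·BA·BA·CB·A·BA·BA·CB·A·BA
    A ↦ CB
    B ↦ BA
    C ↦ A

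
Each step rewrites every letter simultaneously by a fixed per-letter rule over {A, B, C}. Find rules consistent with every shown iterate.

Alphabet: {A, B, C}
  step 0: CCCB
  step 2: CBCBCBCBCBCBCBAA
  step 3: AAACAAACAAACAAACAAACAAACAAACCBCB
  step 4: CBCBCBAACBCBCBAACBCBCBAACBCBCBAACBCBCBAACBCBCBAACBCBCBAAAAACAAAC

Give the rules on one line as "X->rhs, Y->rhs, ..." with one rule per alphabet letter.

A->CB, B->AC, C->AA

  step 3 ⇒ step 4: AAACAAACAAACAAACAAACAAACAAACCBCB ⇒ CB·CB·CB·AA·CB·CB·CB·AA·CB·CB·CB·AA·CB·CB·CB·AA·CB·CB·CB·AA·CB·CB·CB·AA·CB·CB·CB·AA·AA·AC·AA·AC
    A ↦ CB
    B ↦ AC
    C ↦ AA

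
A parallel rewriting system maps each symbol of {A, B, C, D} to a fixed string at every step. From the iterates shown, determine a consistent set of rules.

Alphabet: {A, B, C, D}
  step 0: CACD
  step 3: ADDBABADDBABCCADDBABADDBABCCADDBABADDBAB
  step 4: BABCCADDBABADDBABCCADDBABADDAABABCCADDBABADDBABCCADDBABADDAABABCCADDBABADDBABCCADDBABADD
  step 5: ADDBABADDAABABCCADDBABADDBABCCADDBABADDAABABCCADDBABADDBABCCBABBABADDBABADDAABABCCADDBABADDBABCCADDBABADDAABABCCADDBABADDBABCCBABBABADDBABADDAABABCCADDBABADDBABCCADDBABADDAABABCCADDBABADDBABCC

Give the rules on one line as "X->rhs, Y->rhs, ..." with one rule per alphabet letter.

  step 4 ⇒ step 5: BABCCADDBABADDBABCCADDBABADDAABABCCADDBABADDBABCCADDBABADDAABABCCADDBABADDBABCCADDBABADD ⇒ ADD·BAB·ADD·A·A·BAB·C·C·ADD·BAB·ADD·BAB·C·C·ADD·BAB·ADD·A·A·BAB·C·C·ADD·BAB·ADD·BAB·C·C·BAB·BAB·ADD·BAB·ADD·A·A·BAB·C·C·ADD·BAB·ADD·BAB·C·C·ADD·BAB·ADD·A·A·BAB·C·C·ADD·BAB·ADD·BAB·C·C·BAB·BAB·ADD·BAB·ADD·A·A·BAB·C·C·ADD·BAB·ADD·BAB·C·C·ADD·BAB·ADD·A·A·BAB·C·C·ADD·BAB·ADD·BAB·C·C
    A ↦ BAB
    B ↦ ADD
    C ↦ A
    D ↦ C

A->BAB, B->ADD, C->A, D->C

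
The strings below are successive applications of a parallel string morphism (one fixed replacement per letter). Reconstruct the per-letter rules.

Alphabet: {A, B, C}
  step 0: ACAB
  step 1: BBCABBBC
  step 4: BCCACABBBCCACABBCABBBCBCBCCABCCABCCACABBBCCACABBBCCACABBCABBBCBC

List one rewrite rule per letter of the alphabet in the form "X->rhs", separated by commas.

  step 0 ⇒ step 1: ACAB ⇒ BB·CA·BB·BC
    A ↦ BB
    B ↦ BC
    C ↦ CA

A->BB, B->BC, C->CA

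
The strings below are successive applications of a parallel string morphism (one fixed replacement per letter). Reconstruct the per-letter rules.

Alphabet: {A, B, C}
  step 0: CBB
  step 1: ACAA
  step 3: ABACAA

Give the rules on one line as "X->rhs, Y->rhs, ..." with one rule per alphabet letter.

  step 0 ⇒ step 1: CBB ⇒ AC·A·A
    B ↦ A
    C ↦ AC
    A ↦ B  (constrained at step 1)

A->B, B->A, C->AC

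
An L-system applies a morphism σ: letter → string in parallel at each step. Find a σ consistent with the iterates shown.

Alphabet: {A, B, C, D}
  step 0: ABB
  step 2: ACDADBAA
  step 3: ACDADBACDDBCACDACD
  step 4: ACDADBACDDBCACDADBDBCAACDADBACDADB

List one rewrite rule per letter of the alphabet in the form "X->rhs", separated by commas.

  step 3 ⇒ step 4: ACDADBACDDBCACDACD ⇒ ACD·A·DB·ACD·DB·C·ACD·A·DB·DB·C·A·ACD·A·DB·ACD·A·DB
    A ↦ ACD
    B ↦ C
    C ↦ A
    D ↦ DB

A->ACD, B->C, C->A, D->DB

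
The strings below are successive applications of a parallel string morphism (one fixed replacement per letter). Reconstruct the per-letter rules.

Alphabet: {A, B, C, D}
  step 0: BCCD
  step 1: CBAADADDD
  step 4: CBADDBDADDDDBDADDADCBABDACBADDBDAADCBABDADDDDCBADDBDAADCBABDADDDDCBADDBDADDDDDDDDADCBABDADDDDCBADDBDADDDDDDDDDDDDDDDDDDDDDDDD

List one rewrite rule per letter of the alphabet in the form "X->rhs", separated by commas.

  step 0 ⇒ step 1: BCCD ⇒ CBA·AD·AD·DD
    B ↦ CBA
    C ↦ AD
    D ↦ DD
    A ↦ BDA  (constrained at step 1)

A->BDA, B->CBA, C->AD, D->DD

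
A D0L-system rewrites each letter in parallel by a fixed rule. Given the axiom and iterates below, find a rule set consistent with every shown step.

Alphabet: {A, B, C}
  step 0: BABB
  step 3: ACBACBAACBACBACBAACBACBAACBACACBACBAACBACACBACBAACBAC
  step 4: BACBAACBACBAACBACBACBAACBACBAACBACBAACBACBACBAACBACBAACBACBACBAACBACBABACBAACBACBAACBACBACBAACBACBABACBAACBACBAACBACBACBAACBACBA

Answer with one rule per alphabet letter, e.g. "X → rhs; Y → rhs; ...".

A->BAC, B->AC, C->BA

  step 3 ⇒ step 4: ACBACBAACBACBACBAACBACBAACBACACBACBAACBACACBACBAACBAC ⇒ BAC·BA·AC·BAC·BA·AC·BAC·BAC·BA·AC·BAC·BA·AC·BAC·BA·AC·BAC·BAC·BA·AC·BAC·BA·AC·BAC·BAC·BA·AC·BAC·BA·BAC·BA·AC·BAC·BA·AC·BAC·BAC·BA·AC·BAC·BA·BAC·BA·AC·BAC·BA·AC·BAC·BAC·BA·AC·BAC·BA
    A ↦ BAC
    B ↦ AC
    C ↦ BA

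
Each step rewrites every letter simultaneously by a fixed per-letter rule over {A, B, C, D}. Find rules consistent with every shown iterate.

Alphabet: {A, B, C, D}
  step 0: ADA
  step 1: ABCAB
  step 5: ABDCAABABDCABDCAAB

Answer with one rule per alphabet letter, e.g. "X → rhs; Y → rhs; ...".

  step 0 ⇒ step 1: ADA ⇒ AB·C·AB
    A ↦ AB
    D ↦ C
    B ↦ D  (constrained at step 1)
    C ↦ A  (constrained at step 1)

A->AB, B->D, C->A, D->C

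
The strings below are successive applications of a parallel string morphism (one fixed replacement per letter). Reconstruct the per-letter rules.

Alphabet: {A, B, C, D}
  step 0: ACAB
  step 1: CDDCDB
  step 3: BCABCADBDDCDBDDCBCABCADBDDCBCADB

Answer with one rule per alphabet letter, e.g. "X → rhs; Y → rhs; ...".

  step 0 ⇒ step 1: ACAB ⇒ C·DD·C·DB
    A ↦ C
    B ↦ DB
    C ↦ DD
    D ↦ BCA  (constrained at step 1)

A->C, B->DB, C->DD, D->BCA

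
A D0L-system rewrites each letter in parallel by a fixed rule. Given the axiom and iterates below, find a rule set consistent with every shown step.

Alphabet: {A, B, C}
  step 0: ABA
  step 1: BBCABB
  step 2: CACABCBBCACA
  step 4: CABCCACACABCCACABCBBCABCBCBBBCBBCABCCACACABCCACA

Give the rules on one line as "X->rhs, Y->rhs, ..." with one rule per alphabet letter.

A->BB, B->CA, C->BC

  step 1 ⇒ step 2: BBCABB ⇒ CA·CA·BC·BB·CA·CA
    A ↦ BB
    B ↦ CA
    C ↦ BC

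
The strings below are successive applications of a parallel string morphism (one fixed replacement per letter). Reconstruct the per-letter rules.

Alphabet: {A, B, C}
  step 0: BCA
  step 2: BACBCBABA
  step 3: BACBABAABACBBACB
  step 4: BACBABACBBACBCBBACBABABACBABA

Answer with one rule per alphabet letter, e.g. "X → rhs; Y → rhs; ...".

A->CB, B->BA, C->A

  step 3 ⇒ step 4: BACBABAABACBBACB ⇒ BA·CB·A·BA·CB·BA·CB·CB·BA·CB·A·BA·BA·CB·A·BA
    A ↦ CB
    B ↦ BA
    C ↦ A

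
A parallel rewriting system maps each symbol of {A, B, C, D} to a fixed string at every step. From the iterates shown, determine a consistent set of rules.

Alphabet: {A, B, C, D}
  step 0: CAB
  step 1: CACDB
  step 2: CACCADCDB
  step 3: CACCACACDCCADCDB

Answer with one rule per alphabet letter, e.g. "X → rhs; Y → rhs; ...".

  step 2 ⇒ step 3: CACCADCDB ⇒ CA·C·CA·CA·C·DC·CA·DC·DB
    A ↦ C
    B ↦ DB
    C ↦ CA
    D ↦ DC

A->C, B->DB, C->CA, D->DC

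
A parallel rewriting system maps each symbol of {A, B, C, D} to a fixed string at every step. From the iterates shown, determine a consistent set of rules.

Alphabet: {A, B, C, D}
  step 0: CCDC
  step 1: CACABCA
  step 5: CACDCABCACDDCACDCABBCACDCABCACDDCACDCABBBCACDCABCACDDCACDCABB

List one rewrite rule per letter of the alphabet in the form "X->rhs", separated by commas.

A->CD, B->D, C->CA, D->B

  step 0 ⇒ step 1: CCDC ⇒ CA·CA·B·CA
    C ↦ CA
    D ↦ B
    A ↦ CD  (constrained at step 1)
    B ↦ D  (constrained at step 1)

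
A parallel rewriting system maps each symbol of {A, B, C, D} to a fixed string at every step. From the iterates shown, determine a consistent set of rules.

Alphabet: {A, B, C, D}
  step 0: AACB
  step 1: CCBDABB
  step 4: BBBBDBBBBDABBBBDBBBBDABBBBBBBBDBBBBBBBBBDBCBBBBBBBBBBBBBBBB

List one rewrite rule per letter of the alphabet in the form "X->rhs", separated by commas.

A->C, B->BB, C->BDA, D->DB

  step 0 ⇒ step 1: AACB ⇒ C·C·BDA·BB
    A ↦ C
    B ↦ BB
    C ↦ BDA
    D ↦ DB  (constrained at step 1)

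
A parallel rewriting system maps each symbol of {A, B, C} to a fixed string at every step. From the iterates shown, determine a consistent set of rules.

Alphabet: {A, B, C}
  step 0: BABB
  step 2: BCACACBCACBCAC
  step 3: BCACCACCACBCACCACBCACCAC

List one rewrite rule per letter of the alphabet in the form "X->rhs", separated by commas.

  step 2 ⇒ step 3: BCACACBCACBCAC ⇒ BC·AC·C·AC·C·AC·BC·AC·C·AC·BC·AC·C·AC
    A ↦ C
    B ↦ BC
    C ↦ AC

A->C, B->BC, C->AC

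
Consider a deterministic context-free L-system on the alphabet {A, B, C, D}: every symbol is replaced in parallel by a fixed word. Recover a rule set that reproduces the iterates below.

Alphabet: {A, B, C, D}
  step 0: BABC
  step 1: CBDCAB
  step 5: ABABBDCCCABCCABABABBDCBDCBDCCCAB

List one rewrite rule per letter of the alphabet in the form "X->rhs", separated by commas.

  step 0 ⇒ step 1: BABC ⇒ C·BD·C·AB
    A ↦ BD
    B ↦ C
    C ↦ AB
    D ↦ C  (constrained at step 1)

A->BD, B->C, C->AB, D->C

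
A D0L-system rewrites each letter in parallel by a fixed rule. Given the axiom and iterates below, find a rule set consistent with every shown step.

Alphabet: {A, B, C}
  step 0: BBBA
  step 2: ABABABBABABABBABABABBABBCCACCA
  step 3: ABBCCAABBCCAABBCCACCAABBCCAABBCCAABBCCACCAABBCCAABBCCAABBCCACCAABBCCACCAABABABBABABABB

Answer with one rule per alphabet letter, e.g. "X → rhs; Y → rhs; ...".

A->ABB, B->CCA, C->AB

  step 2 ⇒ step 3: ABABABBABABABBABABABBABBCCACCA ⇒ ABB·CCA·ABB·CCA·ABB·CCA·CCA·ABB·CCA·ABB·CCA·ABB·CCA·CCA·ABB·CCA·ABB·CCA·ABB·CCA·CCA·ABB·CCA·CCA·AB·AB·ABB·AB·AB·ABB
    A ↦ ABB
    B ↦ CCA
    C ↦ AB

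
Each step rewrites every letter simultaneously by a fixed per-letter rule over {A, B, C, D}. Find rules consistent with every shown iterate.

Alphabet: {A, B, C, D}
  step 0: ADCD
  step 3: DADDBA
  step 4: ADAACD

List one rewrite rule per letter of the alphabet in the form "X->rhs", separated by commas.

A->D, B->C, C->DB, D->A

  step 3 ⇒ step 4: DADDBA ⇒ A·D·A·A·C·D
    A ↦ D
    B ↦ C
    D ↦ A
    C ↦ DB  (constrained at step 0)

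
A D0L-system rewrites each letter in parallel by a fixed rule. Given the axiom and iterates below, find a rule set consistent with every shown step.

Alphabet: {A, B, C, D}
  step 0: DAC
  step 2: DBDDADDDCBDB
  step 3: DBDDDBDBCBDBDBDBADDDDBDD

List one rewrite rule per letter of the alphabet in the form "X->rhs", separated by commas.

  step 2 ⇒ step 3: DBDDADDDCBDB ⇒ DB·DD·DB·DB·CB·DB·DB·DB·AD·DD·DB·DD
    A ↦ CB
    B ↦ DD
    C ↦ AD
    D ↦ DB

A->CB, B->DD, C->AD, D->DB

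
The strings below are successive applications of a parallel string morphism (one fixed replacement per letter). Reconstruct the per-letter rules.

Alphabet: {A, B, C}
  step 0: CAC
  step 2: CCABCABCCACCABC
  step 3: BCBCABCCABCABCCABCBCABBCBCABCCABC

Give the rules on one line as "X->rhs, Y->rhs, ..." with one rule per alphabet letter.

  step 2 ⇒ step 3: CCABCABCCACCABC ⇒ BC·BC·AB·CCA·BC·AB·CCA·BC·BC·AB·BC·BC·AB·CCA·BC
    A ↦ AB
    B ↦ CCA
    C ↦ BC

A->AB, B->CCA, C->BC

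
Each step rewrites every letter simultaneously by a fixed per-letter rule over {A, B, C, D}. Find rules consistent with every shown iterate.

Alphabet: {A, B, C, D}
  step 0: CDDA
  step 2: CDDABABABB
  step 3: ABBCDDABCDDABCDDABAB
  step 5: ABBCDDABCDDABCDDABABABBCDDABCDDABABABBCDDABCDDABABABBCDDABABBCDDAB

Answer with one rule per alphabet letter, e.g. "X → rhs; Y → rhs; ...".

A->CDD, B->AB, C->A, D->B

  step 2 ⇒ step 3: CDDABABABB ⇒ A·B·B·CDD·AB·CDD·AB·CDD·AB·AB
    A ↦ CDD
    B ↦ AB
    C ↦ A
    D ↦ B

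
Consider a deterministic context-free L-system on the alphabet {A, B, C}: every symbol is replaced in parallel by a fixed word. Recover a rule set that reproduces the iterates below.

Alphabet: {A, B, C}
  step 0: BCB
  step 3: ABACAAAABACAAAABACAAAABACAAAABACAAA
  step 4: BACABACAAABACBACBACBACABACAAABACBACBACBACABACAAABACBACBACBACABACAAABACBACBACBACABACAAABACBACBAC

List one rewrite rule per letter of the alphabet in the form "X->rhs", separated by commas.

  step 3 ⇒ step 4: ABACAAAABACAAAABACAAAABACAAAABACAAA ⇒ BAC·A·BAC·AAA·BAC·BAC·BAC·BAC·A·BAC·AAA·BAC·BAC·BAC·BAC·A·BAC·AAA·BAC·BAC·BAC·BAC·A·BAC·AAA·BAC·BAC·BAC·BAC·A·BAC·AAA·BAC·BAC·BAC
    A ↦ BAC
    B ↦ A
    C ↦ AAA

A->BAC, B->A, C->AAA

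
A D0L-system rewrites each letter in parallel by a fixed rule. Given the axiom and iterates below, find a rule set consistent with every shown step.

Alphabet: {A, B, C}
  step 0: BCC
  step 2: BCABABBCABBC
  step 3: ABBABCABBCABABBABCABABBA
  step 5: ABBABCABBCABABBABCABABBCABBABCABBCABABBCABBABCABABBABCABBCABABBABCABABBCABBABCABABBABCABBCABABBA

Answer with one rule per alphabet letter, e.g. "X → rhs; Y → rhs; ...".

  step 2 ⇒ step 3: BCABABBCABBC ⇒ AB·BA·BC·AB·BC·AB·AB·BA·BC·AB·AB·BA
    A ↦ BC
    B ↦ AB
    C ↦ BA

A->BC, B->AB, C->BA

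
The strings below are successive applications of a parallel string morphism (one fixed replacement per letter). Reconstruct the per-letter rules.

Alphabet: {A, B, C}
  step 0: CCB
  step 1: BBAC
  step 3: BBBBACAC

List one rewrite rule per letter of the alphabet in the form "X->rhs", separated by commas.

  step 0 ⇒ step 1: CCB ⇒ B·B·AC
    B ↦ AC
    C ↦ B
    A ↦ B  (constrained at step 1)

A->B, B->AC, C->B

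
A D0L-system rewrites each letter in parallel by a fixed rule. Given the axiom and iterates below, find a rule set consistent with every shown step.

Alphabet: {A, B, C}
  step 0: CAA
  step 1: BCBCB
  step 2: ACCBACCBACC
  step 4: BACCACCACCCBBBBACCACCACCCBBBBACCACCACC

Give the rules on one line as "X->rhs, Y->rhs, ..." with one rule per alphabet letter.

  step 1 ⇒ step 2: BCBCB ⇒ ACC·B·ACC·B·ACC
    B ↦ ACC
    C ↦ B
  step 0 ⇒ step 1: CAA ⇒ B·CB·CB
    A ↦ CB

A->CB, B->ACC, C->B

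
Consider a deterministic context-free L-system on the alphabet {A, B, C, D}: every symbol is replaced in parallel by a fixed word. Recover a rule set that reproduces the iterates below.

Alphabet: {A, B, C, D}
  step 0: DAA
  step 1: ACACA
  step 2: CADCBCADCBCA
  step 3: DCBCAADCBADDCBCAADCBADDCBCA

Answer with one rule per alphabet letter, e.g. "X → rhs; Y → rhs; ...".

A->CA, B->AD, C->DCB, D->A

  step 2 ⇒ step 3: CADCBCADCBCA ⇒ DCB·CA·A·DCB·AD·DCB·CA·A·DCB·AD·DCB·CA
    A ↦ CA
    B ↦ AD
    C ↦ DCB
    D ↦ A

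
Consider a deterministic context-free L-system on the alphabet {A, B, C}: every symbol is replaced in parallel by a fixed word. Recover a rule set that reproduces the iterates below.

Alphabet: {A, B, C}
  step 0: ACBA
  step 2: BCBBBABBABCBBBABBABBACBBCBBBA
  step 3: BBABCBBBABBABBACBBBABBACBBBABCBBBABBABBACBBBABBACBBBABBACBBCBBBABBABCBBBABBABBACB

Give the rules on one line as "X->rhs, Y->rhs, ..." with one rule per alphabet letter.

A->CB, B->BBA, C->BCB

  step 2 ⇒ step 3: BCBBBABBABCBBBABBABBACBBCBBBA ⇒ BBA·BCB·BBA·BBA·BBA·CB·BBA·BBA·CB·BBA·BCB·BBA·BBA·BBA·CB·BBA·BBA·CB·BBA·BBA·CB·BCB·BBA·BBA·BCB·BBA·BBA·BBA·CB
    A ↦ CB
    B ↦ BBA
    C ↦ BCB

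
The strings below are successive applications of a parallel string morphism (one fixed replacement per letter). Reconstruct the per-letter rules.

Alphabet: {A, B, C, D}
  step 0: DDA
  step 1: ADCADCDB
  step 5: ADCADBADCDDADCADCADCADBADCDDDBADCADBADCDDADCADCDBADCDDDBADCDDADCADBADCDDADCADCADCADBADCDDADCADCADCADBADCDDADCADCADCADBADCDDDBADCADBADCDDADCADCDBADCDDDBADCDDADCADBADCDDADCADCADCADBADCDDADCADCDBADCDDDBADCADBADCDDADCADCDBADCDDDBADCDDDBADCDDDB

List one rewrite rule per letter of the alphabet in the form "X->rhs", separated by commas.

A->DB, B->A, C->DD, D->ADC

  step 0 ⇒ step 1: DDA ⇒ ADC·ADC·DB
    A ↦ DB
    D ↦ ADC
    B ↦ A  (constrained at step 1)
    C ↦ DD  (constrained at step 1)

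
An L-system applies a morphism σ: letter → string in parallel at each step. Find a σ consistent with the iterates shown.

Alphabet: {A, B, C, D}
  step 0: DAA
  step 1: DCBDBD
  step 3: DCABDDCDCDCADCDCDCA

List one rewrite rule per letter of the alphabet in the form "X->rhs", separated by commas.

  step 0 ⇒ step 1: DAA ⇒ DC·BD·BD
    A ↦ BD
    D ↦ DC
    B ↦ DD  (constrained at step 1)
    C ↦ A  (constrained at step 1)

A->BD, B->DD, C->A, D->DC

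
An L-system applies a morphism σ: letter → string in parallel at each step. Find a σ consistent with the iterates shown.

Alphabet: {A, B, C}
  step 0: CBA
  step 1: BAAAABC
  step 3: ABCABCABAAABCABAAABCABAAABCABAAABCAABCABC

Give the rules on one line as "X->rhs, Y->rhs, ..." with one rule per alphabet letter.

  step 0 ⇒ step 1: CBA ⇒ BAA·A·ABC
    A ↦ ABC
    B ↦ A
    C ↦ BAA

A->ABC, B->A, C->BAA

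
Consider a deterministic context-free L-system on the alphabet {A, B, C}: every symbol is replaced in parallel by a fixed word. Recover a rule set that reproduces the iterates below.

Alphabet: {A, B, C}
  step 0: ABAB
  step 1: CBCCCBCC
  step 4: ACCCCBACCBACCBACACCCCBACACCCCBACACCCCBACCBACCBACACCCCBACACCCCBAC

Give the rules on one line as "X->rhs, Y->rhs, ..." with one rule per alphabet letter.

  step 0 ⇒ step 1: ABAB ⇒ CB·CC·CB·CC
    A ↦ CB
    B ↦ CC
    C ↦ AC  (constrained at step 1)

A->CB, B->CC, C->AC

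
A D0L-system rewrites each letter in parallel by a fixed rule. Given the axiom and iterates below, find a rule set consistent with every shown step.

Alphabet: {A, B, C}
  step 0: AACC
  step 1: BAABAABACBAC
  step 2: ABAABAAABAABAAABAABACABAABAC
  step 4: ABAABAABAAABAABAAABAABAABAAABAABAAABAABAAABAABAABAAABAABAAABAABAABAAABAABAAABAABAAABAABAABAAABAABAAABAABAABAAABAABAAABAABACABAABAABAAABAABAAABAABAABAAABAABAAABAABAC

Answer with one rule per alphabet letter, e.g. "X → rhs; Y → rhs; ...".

A->BAA, B->A, C->BAC

  step 1 ⇒ step 2: BAABAABACBAC ⇒ A·BAA·BAA·A·BAA·BAA·A·BAA·BAC·A·BAA·BAC
    A ↦ BAA
    B ↦ A
    C ↦ BAC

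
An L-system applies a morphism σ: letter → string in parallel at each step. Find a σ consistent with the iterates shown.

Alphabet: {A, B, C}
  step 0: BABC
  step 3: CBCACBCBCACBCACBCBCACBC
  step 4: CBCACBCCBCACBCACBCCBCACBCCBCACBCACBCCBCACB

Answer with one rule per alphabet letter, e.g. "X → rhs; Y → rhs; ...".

A->C, B->CA, C->CB

  step 3 ⇒ step 4: CBCACBCBCACBCACBCBCACBC ⇒ CB·CA·CB·C·CB·CA·CB·CA·CB·C·CB·CA·CB·C·CB·CA·CB·CA·CB·C·CB·CA·CB
    A ↦ C
    B ↦ CA
    C ↦ CB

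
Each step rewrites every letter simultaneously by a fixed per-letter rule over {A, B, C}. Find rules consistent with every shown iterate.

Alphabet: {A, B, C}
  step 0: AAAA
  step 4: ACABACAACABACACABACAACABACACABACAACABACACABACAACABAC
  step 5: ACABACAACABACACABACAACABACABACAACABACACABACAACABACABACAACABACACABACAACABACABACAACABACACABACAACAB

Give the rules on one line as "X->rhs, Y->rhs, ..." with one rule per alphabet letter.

  step 4 ⇒ step 5: ACABACAACABACACABACAACABACACABACAACABACACABACAACABAC ⇒ AC·AB·AC·A·AC·AB·AC·AC·AB·AC·A·AC·AB·AC·AB·AC·A·AC·AB·AC·AC·AB·AC·A·AC·AB·AC·AB·AC·A·AC·AB·AC·AC·AB·AC·A·AC·AB·AC·AB·AC·A·AC·AB·AC·AC·AB·AC·A·AC·AB
    A ↦ AC
    B ↦ A
    C ↦ AB

A->AC, B->A, C->AB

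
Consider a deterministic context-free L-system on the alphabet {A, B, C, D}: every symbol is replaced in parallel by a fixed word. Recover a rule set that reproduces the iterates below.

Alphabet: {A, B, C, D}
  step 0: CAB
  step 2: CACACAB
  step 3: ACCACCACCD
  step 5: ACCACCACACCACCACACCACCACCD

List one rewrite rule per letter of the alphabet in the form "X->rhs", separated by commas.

  step 2 ⇒ step 3: CACACAB ⇒ AC·C·AC·C·AC·C·D
    A ↦ C
    B ↦ D
    C ↦ AC
    D ↦ AB  (constrained at step 3)

A->C, B->D, C->AC, D->AB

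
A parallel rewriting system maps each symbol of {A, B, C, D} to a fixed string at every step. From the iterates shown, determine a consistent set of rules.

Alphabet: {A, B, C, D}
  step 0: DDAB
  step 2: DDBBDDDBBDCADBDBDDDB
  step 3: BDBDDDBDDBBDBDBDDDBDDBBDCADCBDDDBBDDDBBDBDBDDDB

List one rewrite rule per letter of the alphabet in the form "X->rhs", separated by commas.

  step 2 ⇒ step 3: DDBBDDDBBDCADBDBDDDB ⇒ BD·BD·DDB·DDB·BD·BD·BD·DDB·DDB·BD·CAD·C·BD·DDB·BD·DDB·BD·BD·BD·DDB
    A ↦ C
    B ↦ DDB
    C ↦ CAD
    D ↦ BD

A->C, B->DDB, C->CAD, D->BD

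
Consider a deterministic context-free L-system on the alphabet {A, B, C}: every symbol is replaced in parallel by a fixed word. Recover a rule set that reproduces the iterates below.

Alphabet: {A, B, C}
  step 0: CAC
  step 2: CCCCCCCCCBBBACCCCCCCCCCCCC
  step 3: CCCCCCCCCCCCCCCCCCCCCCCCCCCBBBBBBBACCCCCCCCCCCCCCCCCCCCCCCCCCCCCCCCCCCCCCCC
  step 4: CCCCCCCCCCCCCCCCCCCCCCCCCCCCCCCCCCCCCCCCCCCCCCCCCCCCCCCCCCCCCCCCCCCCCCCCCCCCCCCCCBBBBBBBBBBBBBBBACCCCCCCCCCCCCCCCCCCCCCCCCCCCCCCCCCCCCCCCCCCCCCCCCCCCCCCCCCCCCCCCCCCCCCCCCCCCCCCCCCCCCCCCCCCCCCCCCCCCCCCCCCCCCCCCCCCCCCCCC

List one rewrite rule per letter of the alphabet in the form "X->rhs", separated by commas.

  step 3 ⇒ step 4: CCCCCCCCCCCCCCCCCCCCCCCCCCCBBBBBBBACCCCCCCCCCCCCCCCCCCCCCCCCCCCCCCCCCCCCCCC ⇒ CCC·CCC·CCC·CCC·CCC·CCC·CCC·CCC·CCC·CCC·CCC·CCC·CCC·CCC·CCC·CCC·CCC·CCC·CCC·CCC·CCC·CCC·CCC·CCC·CCC·CCC·CCC·BB·BB·BB·BB·BB·BB·BB·BAC·CCC·CCC·CCC·CCC·CCC·CCC·CCC·CCC·CCC·CCC·CCC·CCC·CCC·CCC·CCC·CCC·CCC·CCC·CCC·CCC·CCC·CCC·CCC·CCC·CCC·CCC·CCC·CCC·CCC·CCC·CCC·CCC·CCC·CCC·CCC·CCC·CCC·CCC·CCC·CCC
    A ↦ BAC
    B ↦ BB
    C ↦ CCC

A->BAC, B->BB, C->CCC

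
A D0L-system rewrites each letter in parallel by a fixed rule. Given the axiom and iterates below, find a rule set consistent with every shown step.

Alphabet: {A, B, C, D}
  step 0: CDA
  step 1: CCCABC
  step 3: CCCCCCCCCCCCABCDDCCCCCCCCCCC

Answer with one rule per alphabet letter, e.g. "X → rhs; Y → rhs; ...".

A->ABC, B->DDC, C->CC, D->C

  step 0 ⇒ step 1: CDA ⇒ CC·C·ABC
    A ↦ ABC
    C ↦ CC
    D ↦ C
    B ↦ DDC  (constrained at step 1)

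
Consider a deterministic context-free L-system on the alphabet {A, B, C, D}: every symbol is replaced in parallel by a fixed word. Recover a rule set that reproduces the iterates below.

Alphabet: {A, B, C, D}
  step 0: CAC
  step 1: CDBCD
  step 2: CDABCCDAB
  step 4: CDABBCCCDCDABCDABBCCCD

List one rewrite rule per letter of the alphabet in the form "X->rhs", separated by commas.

A->B, B->C, C->CD, D->AB

  step 1 ⇒ step 2: CDBCD ⇒ CD·AB·C·CD·AB
    B ↦ C
    C ↦ CD
    D ↦ AB
  step 0 ⇒ step 1: CAC ⇒ CD·B·CD
    A ↦ B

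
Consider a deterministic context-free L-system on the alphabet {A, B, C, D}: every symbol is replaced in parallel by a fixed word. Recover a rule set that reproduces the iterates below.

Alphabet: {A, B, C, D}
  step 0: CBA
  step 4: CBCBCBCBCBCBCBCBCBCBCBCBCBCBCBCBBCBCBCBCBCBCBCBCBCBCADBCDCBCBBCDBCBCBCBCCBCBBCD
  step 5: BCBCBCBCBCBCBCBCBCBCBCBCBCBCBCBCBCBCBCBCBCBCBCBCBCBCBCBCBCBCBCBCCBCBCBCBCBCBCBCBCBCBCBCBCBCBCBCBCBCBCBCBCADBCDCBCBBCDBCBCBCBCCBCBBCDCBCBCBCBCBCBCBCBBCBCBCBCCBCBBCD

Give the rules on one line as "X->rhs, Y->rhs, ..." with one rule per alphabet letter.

A->CAD, B->C, C->BCB, D->BCD

  step 4 ⇒ step 5: CBCBCBCBCBCBCBCBCBCBCBCBCBCBCBCBBCBCBCBCBCBCBCBCBCBCADBCDCBCBBCDBCBCBCBCCBCBBCD ⇒ BCB·C·BCB·C·BCB·C·BCB·C·BCB·C·BCB·C·BCB·C·BCB·C·BCB·C·BCB·C·BCB·C·BCB·C·BCB·C·BCB·C·BCB·C·BCB·C·C·BCB·C·BCB·C·BCB·C·BCB·C·BCB·C·BCB·C·BCB·C·BCB·C·BCB·C·BCB·CAD·BCD·C·BCB·BCD·BCB·C·BCB·C·C·BCB·BCD·C·BCB·C·BCB·C·BCB·C·BCB·BCB·C·BCB·C·C·BCB·BCD
    A ↦ CAD
    B ↦ C
    C ↦ BCB
    D ↦ BCD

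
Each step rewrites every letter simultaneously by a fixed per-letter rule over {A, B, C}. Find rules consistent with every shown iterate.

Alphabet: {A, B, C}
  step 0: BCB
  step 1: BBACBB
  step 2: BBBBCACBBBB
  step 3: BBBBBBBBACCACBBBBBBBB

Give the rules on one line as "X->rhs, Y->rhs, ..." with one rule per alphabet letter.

A->C, B->BB, C->AC

  step 2 ⇒ step 3: BBBBCACBBBB ⇒ BB·BB·BB·BB·AC·C·AC·BB·BB·BB·BB
    A ↦ C
    B ↦ BB
    C ↦ AC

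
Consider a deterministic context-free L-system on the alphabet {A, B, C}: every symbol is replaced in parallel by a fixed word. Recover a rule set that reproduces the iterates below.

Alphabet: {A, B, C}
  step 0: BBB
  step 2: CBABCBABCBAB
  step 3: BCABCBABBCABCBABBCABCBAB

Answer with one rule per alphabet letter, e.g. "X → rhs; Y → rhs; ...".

  step 2 ⇒ step 3: CBABCBABCBAB ⇒ BC·AB·CB·AB·BC·AB·CB·AB·BC·AB·CB·AB
    A ↦ CB
    B ↦ AB
    C ↦ BC

A->CB, B->AB, C->BC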